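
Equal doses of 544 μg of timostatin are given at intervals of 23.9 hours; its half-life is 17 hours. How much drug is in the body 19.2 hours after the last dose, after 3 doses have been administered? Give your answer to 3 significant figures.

The 3 doses were given 67, 43.1, 19.2 hours ago.
Total = 544·(1/2)^(67/17) + 544·(1/2)^(43.1/17) + 544·(1/2)^(19.2/17)
      = 35.415 + 93.842 + 248.66 ≈ 377.92 μg.

378 μg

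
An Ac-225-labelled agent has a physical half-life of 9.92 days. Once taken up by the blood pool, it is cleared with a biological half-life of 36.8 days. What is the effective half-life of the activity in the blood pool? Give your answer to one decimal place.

7.8 days

1/t_eff = 1/t_phys + 1/t_biol = 1/9.92 + 1/36.8 = 0.12798 per day.
t_eff = 9.92 × 36.8 / (9.92 + 36.8) ≈ 7.8137 days.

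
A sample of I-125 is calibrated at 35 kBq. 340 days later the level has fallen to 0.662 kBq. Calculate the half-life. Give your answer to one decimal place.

59.4 days

A/A₀ = 0.662/35 ≈ 0.018914.
n = log₂(52.87) ≈ 5.7244 half-lives elapsed in 340 days.
t½ = 340/5.7244 ≈ 59.395 days.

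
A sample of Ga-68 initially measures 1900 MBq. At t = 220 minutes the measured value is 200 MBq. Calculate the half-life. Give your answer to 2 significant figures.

68 minutes

A/A₀ = 200/1900 ≈ 0.10526.
n = log₂(9.5) ≈ 3.2479 half-lives elapsed in 220 minutes.
t½ = 220/3.2479 ≈ 67.736 minutes.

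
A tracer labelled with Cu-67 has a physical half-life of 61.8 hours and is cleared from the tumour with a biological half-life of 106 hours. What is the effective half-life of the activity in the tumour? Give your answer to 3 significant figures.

1/t_eff = 1/t_phys + 1/t_biol = 1/61.8 + 1/106 = 0.025615 per hour.
t_eff = 61.8 × 106 / (61.8 + 106) ≈ 39.039 hours.

39.0 hours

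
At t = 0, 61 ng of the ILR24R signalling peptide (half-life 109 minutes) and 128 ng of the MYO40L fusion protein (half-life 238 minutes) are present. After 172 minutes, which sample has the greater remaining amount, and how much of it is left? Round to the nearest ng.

ILR24R signalling peptide: 61 × (1/2)^1.578 ≈ 20.432 ng.
MYO40L fusion protein: 128 × (1/2)^0.72269 ≈ 77.564 ng.
MYO40L fusion protein has more remaining, at ≈ 77.564 ng.

MYO40L fusion protein, 78 ng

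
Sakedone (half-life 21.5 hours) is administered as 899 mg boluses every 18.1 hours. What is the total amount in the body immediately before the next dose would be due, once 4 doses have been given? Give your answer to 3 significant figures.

1020 mg

The 4 doses were given 72.4, 54.3, 36.2, 18.1 hours ago.
Total = 899·(1/2)^(72.4/21.5) + 899·(1/2)^(54.3/21.5) + 899·(1/2)^(36.2/21.5) + 899·(1/2)^(18.1/21.5)
      = 87.108 + 156.13 + 279.84 + 501.57 ≈ 1024.7 mg.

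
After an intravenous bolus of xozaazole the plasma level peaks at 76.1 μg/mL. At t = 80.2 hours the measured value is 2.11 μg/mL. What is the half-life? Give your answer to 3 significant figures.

A/A₀ = 2.11/76.1 ≈ 0.027727.
n = log₂(36.066) ≈ 5.1726 half-lives elapsed in 80.2 hours.
t½ = 80.2/5.1726 ≈ 15.505 hours.

15.5 hours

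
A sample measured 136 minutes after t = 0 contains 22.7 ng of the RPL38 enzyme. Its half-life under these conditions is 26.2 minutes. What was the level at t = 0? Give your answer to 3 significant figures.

Number of half-lives elapsed: n = 136/26.2 ≈ 5.1908.
A₀ = A × 2^n = 22.7 × 2^5.1908 = 22.7 × 36.526 ≈ 829.13 ng.

829 ng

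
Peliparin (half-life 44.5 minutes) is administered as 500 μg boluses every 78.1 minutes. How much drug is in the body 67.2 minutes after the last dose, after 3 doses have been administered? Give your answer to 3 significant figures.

The 3 doses were given 223.4, 145.3, 67.2 minutes ago.
Total = 500·(1/2)^(223.4/44.5) + 500·(1/2)^(145.3/44.5) + 500·(1/2)^(67.2/44.5)
      = 15.407 + 52.006 + 175.54 ≈ 242.96 μg.

243 μg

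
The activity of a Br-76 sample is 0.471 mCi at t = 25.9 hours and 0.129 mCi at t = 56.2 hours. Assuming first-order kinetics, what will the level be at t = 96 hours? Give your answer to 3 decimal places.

Over Δt = 56.2 − 25.9 = 30.3 hours, the level fell by a factor of 0.471/0.129 ≈ 3.6512.
n = log₂(3.6512) ≈ 1.8684 half-lives, so t½ = 30.3/1.8684 ≈ 16.217 hours.
From t = 56.2 to t = 96: 0.129 × (1/2)^((96−56.2)/16.217) ≈ 0.023541 mCi.

0.024 mCi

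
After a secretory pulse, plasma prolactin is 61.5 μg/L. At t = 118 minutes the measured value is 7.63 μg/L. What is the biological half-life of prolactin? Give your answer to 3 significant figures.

A/A₀ = 7.63/61.5 ≈ 0.12407.
n = log₂(8.0603) ≈ 3.0108 half-lives elapsed in 118 minutes.
t½ = 118/3.0108 ≈ 39.192 minutes.

39.2 minutes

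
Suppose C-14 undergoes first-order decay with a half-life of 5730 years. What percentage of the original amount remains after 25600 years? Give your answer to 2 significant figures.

n = 25600/5730 ≈ 4.4677 half-lives.
Fraction remaining = (1/2)^4.4677 ≈ 0.045194, i.e. 4.5194%.

4.5%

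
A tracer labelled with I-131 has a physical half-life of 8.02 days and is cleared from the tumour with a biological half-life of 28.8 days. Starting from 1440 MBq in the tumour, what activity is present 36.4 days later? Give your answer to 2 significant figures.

26 MBq

1/t_eff = 1/t_phys + 1/t_biol = 1/8.02 + 1/28.8 = 0.15941 per day.
t_eff = 8.02 × 28.8 / (8.02 + 28.8) ≈ 6.2731 days.
Remaining = 1440 × (1/2)^(36.4/6.2731) = 1440 × (1/2)^5.8025 ≈ 25.8 MBq.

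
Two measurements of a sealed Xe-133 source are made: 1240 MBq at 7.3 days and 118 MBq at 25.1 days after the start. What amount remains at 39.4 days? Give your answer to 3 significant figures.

Over Δt = 25.1 − 7.3 = 17.8 days, the level fell by a factor of 1240/118 ≈ 10.508.
n = log₂(10.508) ≈ 3.3935 half-lives, so t½ = 17.8/3.3935 ≈ 5.2454 days.
From t = 25.1 to t = 39.4: 118 × (1/2)^((39.4−25.1)/5.2454) ≈ 17.832 MBq.

17.8 MBq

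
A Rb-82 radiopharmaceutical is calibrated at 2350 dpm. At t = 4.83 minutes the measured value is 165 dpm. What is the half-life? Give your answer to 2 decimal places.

A/A₀ = 165/2350 ≈ 0.070213.
n = log₂(14.242) ≈ 3.8321 half-lives elapsed in 4.83 minutes.
t½ = 4.83/3.8321 ≈ 1.2604 minutes.

1.26 minutes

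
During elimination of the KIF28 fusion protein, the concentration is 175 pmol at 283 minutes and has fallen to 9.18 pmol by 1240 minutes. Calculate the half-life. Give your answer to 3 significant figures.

Over Δt = 1240 − 283 = 957 minutes, the level fell by a factor of 175/9.18 ≈ 19.063.
n = log₂(19.063) ≈ 4.2527 half-lives, so t½ = 957/4.2527 ≈ 225.03 minutes.

225 minutes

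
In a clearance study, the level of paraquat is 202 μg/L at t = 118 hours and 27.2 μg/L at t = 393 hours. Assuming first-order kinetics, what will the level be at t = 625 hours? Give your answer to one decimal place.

Over Δt = 393 − 118 = 275 hours, the level fell by a factor of 202/27.2 ≈ 7.4265.
n = log₂(7.4265) ≈ 2.8927 half-lives, so t½ = 275/2.8927 ≈ 95.068 hours.
From t = 393 to t = 625: 27.2 × (1/2)^((625−393)/95.068) ≈ 5.0112 μg/L.

5.0 μg/L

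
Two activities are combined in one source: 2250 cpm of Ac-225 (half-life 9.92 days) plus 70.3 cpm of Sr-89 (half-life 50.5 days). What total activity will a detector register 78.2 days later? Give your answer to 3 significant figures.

Ac-225: 2250 × (1/2)^(78.2/9.92) = 2250 × (1/2)^7.8831 ≈ 9.5311 cpm.
Sr-89: 70.3 × (1/2)^(78.2/50.5) = 70.3 × (1/2)^1.5485 ≈ 24.033 cpm.
Total = 9.5311 + 24.033 ≈ 33.564 cpm.

33.6 cpm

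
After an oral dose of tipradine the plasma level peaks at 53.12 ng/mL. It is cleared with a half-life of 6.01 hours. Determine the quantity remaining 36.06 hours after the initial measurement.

Elapsed time is 6 half-lives (36.06/6.01).
Each half-life halves the amount: 53.12 × (1/2)^6 = 53.12/64 = 0.83 ng/mL.

0.83 ng/mL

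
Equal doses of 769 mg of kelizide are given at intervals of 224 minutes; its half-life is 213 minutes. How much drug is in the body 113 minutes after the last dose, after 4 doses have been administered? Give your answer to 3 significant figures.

The 4 doses were given 785, 561, 337, 113 minutes ago.
Total = 769·(1/2)^(785/213) + 769·(1/2)^(561/213) + 769·(1/2)^(337/213) + 769·(1/2)^(113/213)
      = 59.772 + 123.9 + 256.83 + 532.38 ≈ 972.89 mg.

973 mg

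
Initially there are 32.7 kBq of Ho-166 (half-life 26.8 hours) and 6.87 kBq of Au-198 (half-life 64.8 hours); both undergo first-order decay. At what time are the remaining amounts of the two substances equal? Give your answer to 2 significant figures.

100 hours

Set 32.7·(1/2)^(t/26.8) = 6.87·(1/2)^(t/64.8).
Taking log₂: log₂(32.7/6.87) = t·(1/26.8 − 1/64.8).
log₂(4.7598) = 2.2509; 1/26.8 − 1/64.8 = 0.021881.
t = 2.2509 / 0.021881 ≈ 102.87 hours.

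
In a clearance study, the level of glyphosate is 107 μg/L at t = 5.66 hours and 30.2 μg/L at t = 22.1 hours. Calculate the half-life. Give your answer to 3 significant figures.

Over Δt = 22.1 − 5.66 = 16.44 hours, the level fell by a factor of 107/30.2 ≈ 3.543.
n = log₂(3.543) ≈ 1.825 half-lives, so t½ = 16.44/1.825 ≈ 9.0083 hours.

9.01 hours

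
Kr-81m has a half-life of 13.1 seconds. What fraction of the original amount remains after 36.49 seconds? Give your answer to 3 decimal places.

0.145

n = 36.49/13.1 ≈ 2.7855 half-lives.
Fraction remaining = (1/2)^2.7855 ≈ 0.14504.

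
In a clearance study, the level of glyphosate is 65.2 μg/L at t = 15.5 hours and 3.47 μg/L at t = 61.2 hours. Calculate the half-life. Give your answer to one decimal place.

10.8 hours

Over Δt = 61.2 − 15.5 = 45.7 hours, the level fell by a factor of 65.2/3.47 ≈ 18.79.
n = log₂(18.79) ≈ 4.2319 half-lives, so t½ = 45.7/4.2319 ≈ 10.799 hours.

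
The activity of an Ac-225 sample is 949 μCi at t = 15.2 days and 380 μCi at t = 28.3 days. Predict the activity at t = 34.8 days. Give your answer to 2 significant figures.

Over Δt = 28.3 − 15.2 = 13.1 days, the level fell by a factor of 949/380 ≈ 2.4974.
n = log₂(2.4974) ≈ 1.3204 half-lives, so t½ = 13.1/1.3204 ≈ 9.9212 days.
From t = 28.3 to t = 34.8: 380 × (1/2)^((34.8−28.3)/9.9212) ≈ 241.3 μCi.

240 μCi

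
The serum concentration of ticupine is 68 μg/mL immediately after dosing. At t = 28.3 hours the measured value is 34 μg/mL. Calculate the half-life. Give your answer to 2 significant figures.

28 hours

A/A₀ = 34/68 ≈ 0.5.
n = log₂(2) ≈ 1 half-life elapsed in 28.3 hours.
t½ = 28.3/1 ≈ 28.3 hours.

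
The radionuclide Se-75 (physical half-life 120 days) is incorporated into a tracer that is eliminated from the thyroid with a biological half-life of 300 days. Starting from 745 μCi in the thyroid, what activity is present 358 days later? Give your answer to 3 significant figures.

41.2 μCi

1/t_eff = 1/t_phys + 1/t_biol = 1/120 + 1/300 = 0.011667 per day.
t_eff = 120 × 300 / (120 + 300) ≈ 85.714 days.
Remaining = 745 × (1/2)^(358/85.714) = 745 × (1/2)^4.1767 ≈ 41.196 μCi.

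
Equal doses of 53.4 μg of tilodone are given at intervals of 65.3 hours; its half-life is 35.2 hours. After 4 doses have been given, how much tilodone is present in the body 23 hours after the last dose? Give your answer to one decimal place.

46.6 μg

The 4 doses were given 218.9, 153.6, 88.3, 23 hours ago.
Total = 53.4·(1/2)^(218.9/35.2) + 53.4·(1/2)^(153.6/35.2) + 53.4·(1/2)^(88.3/35.2) + 53.4·(1/2)^(23/35.2)
      = 0.71699 + 2.5939 + 9.3843 + 33.95 ≈ 46.646 μg.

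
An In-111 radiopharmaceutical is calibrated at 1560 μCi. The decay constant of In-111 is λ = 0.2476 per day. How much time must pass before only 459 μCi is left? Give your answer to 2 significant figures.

t½ = ln 2 / λ = 0.69315 / 0.2476 ≈ 2.7995 days.
Fraction remaining = 459/1560 ≈ 0.29423.
n = log₂(1560/459) = ln(3.3987)/ln 2 ≈ 1.765 half-lives.
t = n × t½ = 1.765 × 2.7995 ≈ 4.941 days.

4.9 days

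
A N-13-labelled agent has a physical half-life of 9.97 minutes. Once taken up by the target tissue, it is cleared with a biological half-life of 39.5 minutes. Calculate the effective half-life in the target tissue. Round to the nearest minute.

1/t_eff = 1/t_phys + 1/t_biol = 1/9.97 + 1/39.5 = 0.12562 per minute.
t_eff = 9.97 × 39.5 / (9.97 + 39.5) ≈ 7.9607 minutes.

8 minutes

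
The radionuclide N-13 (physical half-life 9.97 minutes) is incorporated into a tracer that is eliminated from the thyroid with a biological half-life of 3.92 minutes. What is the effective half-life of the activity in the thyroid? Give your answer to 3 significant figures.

1/t_eff = 1/t_phys + 1/t_biol = 1/9.97 + 1/3.92 = 0.3554 per minute.
t_eff = 9.97 × 3.92 / (9.97 + 3.92) ≈ 2.8137 minutes.

2.81 minutes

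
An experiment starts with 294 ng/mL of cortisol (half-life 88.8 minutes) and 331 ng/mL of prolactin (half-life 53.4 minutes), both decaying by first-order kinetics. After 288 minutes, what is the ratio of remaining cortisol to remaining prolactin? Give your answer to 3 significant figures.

cortisol: 294 × (1/2)^(288/88.8) = 294 × (1/2)^3.2432 ≈ 31.048 ng/mL.
prolactin: 331 × (1/2)^(288/53.4) = 331 × (1/2)^5.3933 ≈ 7.8758 ng/mL.
Ratio ≈ 31.048 / 7.8758 ≈ 3.9422.

3.94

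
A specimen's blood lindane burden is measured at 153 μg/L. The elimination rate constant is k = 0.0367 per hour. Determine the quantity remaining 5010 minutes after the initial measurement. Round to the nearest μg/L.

t½ = ln 2 / k = 0.69315 / 0.0367 ≈ 18.887 hours.
Convert the elapsed time: 5010 minutes = 83.5 hours.
Number of half-lives: n = 83.5/18.887 ≈ 4.4211.
Remaining = 153 × (1/2)^4.4211 = 153 × 0.04668 ≈ 7.142 μg/L.

7 μg/L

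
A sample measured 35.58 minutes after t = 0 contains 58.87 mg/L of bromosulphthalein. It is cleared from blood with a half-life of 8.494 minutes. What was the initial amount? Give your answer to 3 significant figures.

Number of half-lives elapsed: n = 35.58/8.494 ≈ 4.1888.
A₀ = A × 2^n = 58.87 × 2^4.1888 = 58.87 × 18.238 ≈ 1073.6 mg/L.

1070 mg/L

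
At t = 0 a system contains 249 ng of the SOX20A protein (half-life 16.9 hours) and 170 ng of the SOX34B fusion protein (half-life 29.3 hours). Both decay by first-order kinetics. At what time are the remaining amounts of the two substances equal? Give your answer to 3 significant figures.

Set 249·(1/2)^(t/16.9) = 170·(1/2)^(t/29.3).
Taking log₂: log₂(249/170) = t·(1/16.9 − 1/29.3).
log₂(1.4647) = 0.55061; 1/16.9 − 1/29.3 = 0.025042.
t = 0.55061 / 0.025042 ≈ 21.988 hours.

22.0 hours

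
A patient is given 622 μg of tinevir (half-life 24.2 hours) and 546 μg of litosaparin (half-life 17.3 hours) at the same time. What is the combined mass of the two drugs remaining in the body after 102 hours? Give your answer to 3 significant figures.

tinevir: 622 × (1/2)^(102/24.2) = 622 × (1/2)^4.2149 ≈ 33.495 μg.
litosaparin: 546 × (1/2)^(102/17.3) = 546 × (1/2)^5.896 ≈ 9.1692 μg.
Total = 33.495 + 9.1692 ≈ 42.665 μg.

42.7 μg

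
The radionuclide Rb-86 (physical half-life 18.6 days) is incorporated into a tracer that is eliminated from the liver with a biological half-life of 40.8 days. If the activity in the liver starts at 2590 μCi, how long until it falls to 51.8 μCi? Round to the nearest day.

72 days

1/t_eff = 1/t_phys + 1/t_biol = 1/18.6 + 1/40.8 = 0.078273 per day.
t_eff = 18.6 × 40.8 / (18.6 + 40.8) ≈ 12.776 days.
n = log₂(2590/51.8) ≈ 5.6439; t = 5.6439 × 12.776 ≈ 72.105 days.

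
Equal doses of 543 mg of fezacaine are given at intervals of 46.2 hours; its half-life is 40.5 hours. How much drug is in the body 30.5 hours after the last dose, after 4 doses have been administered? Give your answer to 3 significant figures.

The 4 doses were given 169.1, 122.9, 76.7, 30.5 hours ago.
Total = 543·(1/2)^(169.1/40.5) + 543·(1/2)^(122.9/40.5) + 543·(1/2)^(76.7/40.5) + 543·(1/2)^(30.5/40.5)
      = 30.054 + 66.268 + 146.12 + 322.18 ≈ 564.62 mg.

565 mg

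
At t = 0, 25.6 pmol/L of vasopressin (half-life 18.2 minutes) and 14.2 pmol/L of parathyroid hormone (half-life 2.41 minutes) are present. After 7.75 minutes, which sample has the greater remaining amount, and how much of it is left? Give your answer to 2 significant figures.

vasopressin: 25.6 × (1/2)^0.42582 ≈ 19.057 pmol/L.
parathyroid hormone: 14.2 × (1/2)^3.2158 ≈ 1.5284 pmol/L.
Vasopressin has more remaining, at ≈ 19.057 pmol/L.

vasopressin, 19 pmol/L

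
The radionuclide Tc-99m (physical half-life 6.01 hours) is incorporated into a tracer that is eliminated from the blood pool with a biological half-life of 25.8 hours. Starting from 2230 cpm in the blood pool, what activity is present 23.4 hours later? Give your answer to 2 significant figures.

80 cpm

1/t_eff = 1/t_phys + 1/t_biol = 1/6.01 + 1/25.8 = 0.20515 per hour.
t_eff = 6.01 × 25.8 / (6.01 + 25.8) ≈ 4.8745 hours.
Remaining = 2230 × (1/2)^(23.4/4.8745) = 2230 × (1/2)^4.8005 ≈ 80.023 cpm.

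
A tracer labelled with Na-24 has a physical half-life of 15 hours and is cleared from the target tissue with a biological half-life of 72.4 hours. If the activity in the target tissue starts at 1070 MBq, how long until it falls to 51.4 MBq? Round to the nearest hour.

54 hours

1/t_eff = 1/t_phys + 1/t_biol = 1/15 + 1/72.4 = 0.080479 per hour.
t_eff = 15 × 72.4 / (15 + 72.4) ≈ 12.426 hours.
n = log₂(1070/51.4) ≈ 4.3797; t = 4.3797 × 12.426 ≈ 54.421 hours.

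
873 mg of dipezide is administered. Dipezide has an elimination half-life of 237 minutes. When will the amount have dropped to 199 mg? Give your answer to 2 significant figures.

510 minutes

Fraction remaining = 199/873 ≈ 0.22795.
n = log₂(873/199) = ln(4.3869)/ln 2 ≈ 2.1332 half-lives.
t = n × t½ = 2.1332 × 237 ≈ 505.57 minutes.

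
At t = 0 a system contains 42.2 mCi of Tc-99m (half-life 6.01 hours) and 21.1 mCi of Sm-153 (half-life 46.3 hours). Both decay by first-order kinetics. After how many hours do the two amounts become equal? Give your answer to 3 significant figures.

6.91 hours

Set 42.2·(1/2)^(t/6.01) = 21.1·(1/2)^(t/46.3).
Taking log₂: log₂(42.2/21.1) = t·(1/6.01 − 1/46.3).
log₂(2) = 1; 1/6.01 − 1/46.3 = 0.14479.
t = 1 / 0.14479 ≈ 6.9065 hours.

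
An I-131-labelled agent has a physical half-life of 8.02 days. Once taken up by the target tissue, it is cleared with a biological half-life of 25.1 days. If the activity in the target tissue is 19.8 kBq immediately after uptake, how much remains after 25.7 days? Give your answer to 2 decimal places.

1/t_eff = 1/t_phys + 1/t_biol = 1/8.02 + 1/25.1 = 0.16453 per day.
t_eff = 8.02 × 25.1 / (8.02 + 25.1) ≈ 6.078 days.
Remaining = 19.8 × (1/2)^(25.7/6.078) = 19.8 × (1/2)^4.2284 ≈ 1.0563 kBq.

1.06 kBq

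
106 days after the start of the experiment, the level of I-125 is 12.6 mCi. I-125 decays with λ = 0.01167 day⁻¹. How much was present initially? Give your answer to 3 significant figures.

t½ = ln 2 / λ = 0.69315 / 0.01167 ≈ 59.396 days.
Number of half-lives elapsed: n = 106/59.396 ≈ 1.7846.
A₀ = A × 2^n = 12.6 × 2^1.7846 = 12.6 × 3.4453 ≈ 43.411 mCi.

43.4 mCi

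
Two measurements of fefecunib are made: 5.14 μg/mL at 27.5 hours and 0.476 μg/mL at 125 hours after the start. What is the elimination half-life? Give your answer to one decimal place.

28.4 hours

Over Δt = 125 − 27.5 = 97.5 hours, the level fell by a factor of 5.14/0.476 ≈ 10.798.
n = log₂(10.798) ≈ 3.4327 half-lives, so t½ = 97.5/3.4327 ≈ 28.403 hours.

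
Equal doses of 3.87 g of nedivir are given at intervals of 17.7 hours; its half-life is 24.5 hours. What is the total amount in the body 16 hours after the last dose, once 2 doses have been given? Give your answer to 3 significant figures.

The 2 doses were given 33.7, 16 hours ago.
Total = 3.87·(1/2)^(33.7/24.5) + 3.87·(1/2)^(16/24.5)
      = 1.4916 + 2.461 ≈ 3.9526 g.

3.95 g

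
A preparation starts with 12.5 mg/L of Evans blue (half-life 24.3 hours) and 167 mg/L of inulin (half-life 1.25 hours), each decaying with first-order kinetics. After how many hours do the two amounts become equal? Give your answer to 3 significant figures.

4.93 hours

Set 12.5·(1/2)^(t/24.3) = 167·(1/2)^(t/1.25).
Taking log₂: log₂(12.5/167) = t·(1/24.3 − 1/1.25).
log₂(0.07485) = -3.7398; 1/24.3 − 1/1.25 = -0.75885.
t = -3.7398 / -0.75885 ≈ 4.9283 hours.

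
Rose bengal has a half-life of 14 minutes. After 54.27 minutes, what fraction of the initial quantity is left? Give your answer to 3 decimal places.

0.068

n = 54.27/14 ≈ 3.8764 half-lives.
Fraction remaining = (1/2)^3.8764 ≈ 0.068089.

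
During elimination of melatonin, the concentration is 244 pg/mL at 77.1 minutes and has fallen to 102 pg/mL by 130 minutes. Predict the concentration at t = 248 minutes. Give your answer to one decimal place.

Over Δt = 130 − 77.1 = 52.9 minutes, the level fell by a factor of 244/102 ≈ 2.3922.
n = log₂(2.3922) ≈ 1.2583 half-lives, so t½ = 52.9/1.2583 ≈ 42.04 minutes.
From t = 130 to t = 248: 102 × (1/2)^((248−130)/42.04) ≈ 14.577 pg/mL.

14.6 pg/mL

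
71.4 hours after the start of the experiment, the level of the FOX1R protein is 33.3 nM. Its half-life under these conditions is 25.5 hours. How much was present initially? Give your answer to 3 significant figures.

Number of half-lives elapsed: n = 71.4/25.5 ≈ 2.8.
A₀ = A × 2^n = 33.3 × 2^2.8 = 33.3 × 6.9644 ≈ 231.91 nM.

232 nM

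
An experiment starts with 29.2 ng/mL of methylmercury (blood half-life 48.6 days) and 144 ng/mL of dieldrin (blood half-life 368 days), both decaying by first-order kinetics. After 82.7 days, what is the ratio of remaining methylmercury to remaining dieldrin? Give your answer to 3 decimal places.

methylmercury: 29.2 × (1/2)^(82.7/48.6) = 29.2 × (1/2)^1.7016 ≈ 8.9771 ng/mL.
dieldrin: 144 × (1/2)^(82.7/368) = 144 × (1/2)^0.22473 ≈ 123.23 ng/mL.
Ratio ≈ 8.9771 / 123.23 ≈ 0.072849.

0.073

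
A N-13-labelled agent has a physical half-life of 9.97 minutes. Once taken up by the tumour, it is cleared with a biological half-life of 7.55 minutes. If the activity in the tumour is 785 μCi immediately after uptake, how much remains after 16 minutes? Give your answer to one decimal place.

59.4 μCi

1/t_eff = 1/t_phys + 1/t_biol = 1/9.97 + 1/7.55 = 0.23275 per minute.
t_eff = 9.97 × 7.55 / (9.97 + 7.55) ≈ 4.2964 minutes.
Remaining = 785 × (1/2)^(16/4.2964) = 785 × (1/2)^3.724 ≈ 59.406 μCi.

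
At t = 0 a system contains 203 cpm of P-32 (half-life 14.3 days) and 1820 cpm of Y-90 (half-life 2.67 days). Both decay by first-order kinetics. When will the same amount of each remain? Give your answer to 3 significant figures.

10.4 days

Set 203·(1/2)^(t/14.3) = 1820·(1/2)^(t/2.67).
Taking log₂: log₂(203/1820) = t·(1/14.3 − 1/2.67).
log₂(0.11154) = -3.1644; 1/14.3 − 1/2.67 = -0.3046.
t = -3.1644 / -0.3046 ≈ 10.389 days.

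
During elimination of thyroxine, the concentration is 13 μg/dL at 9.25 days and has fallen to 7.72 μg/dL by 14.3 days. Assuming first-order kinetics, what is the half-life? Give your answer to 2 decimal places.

Over Δt = 14.3 − 9.25 = 5.05 days, the level fell by a factor of 13/7.72 ≈ 1.6839.
n = log₂(1.6839) ≈ 0.75184 half-lives, so t½ = 5.05/0.75184 ≈ 6.7169 days.

6.72 days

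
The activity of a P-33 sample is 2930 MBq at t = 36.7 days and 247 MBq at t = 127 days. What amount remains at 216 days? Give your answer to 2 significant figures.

Over Δt = 127 − 36.7 = 90.3 days, the level fell by a factor of 2930/247 ≈ 11.862.
n = log₂(11.862) ≈ 3.5683 half-lives, so t½ = 90.3/3.5683 ≈ 25.306 days.
From t = 127 to t = 216: 247 × (1/2)^((216−127)/25.306) ≈ 21.577 MBq.

22 MBq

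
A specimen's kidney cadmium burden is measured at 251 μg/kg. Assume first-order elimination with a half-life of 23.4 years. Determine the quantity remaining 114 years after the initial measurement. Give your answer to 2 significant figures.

Number of half-lives: n = 114/23.4 ≈ 4.8718.
Remaining = 251 × (1/2)^4.8718 = 251 × 0.034154 ≈ 8.5727 μg/kg.

8.6 μg/kg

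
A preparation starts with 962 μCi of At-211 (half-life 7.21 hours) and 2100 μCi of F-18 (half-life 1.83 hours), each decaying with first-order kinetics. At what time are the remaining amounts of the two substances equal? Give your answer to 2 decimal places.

2.76 hours

Set 962·(1/2)^(t/7.21) = 2100·(1/2)^(t/1.83).
Taking log₂: log₂(962/2100) = t·(1/7.21 − 1/1.83).
log₂(0.4581) = -1.1263; 1/7.21 − 1/1.83 = -0.40775.
t = -1.1263 / -0.40775 ≈ 2.7622 hours.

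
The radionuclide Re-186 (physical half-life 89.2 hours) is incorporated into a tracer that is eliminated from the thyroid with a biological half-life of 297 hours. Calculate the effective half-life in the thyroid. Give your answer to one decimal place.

68.6 hours

1/t_eff = 1/t_phys + 1/t_biol = 1/89.2 + 1/297 = 0.014578 per hour.
t_eff = 89.2 × 297 / (89.2 + 297) ≈ 68.598 hours.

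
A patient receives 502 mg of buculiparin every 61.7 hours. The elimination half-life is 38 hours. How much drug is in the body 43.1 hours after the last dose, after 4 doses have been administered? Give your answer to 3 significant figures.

The 4 doses were given 228.2, 166.5, 104.8, 43.1 hours ago.
Total = 502·(1/2)^(228.2/38) + 502·(1/2)^(166.5/38) + 502·(1/2)^(104.8/38) + 502·(1/2)^(43.1/38)
      = 7.8152 + 24.083 + 74.216 + 228.7 ≈ 334.82 mg.

335 mg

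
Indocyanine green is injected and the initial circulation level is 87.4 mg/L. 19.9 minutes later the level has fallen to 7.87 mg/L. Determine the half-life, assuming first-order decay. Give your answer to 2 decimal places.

A/A₀ = 7.87/87.4 ≈ 0.090046.
n = log₂(11.105) ≈ 3.4732 half-lives elapsed in 19.9 minutes.
t½ = 19.9/3.4732 ≈ 5.7296 minutes.

5.73 minutes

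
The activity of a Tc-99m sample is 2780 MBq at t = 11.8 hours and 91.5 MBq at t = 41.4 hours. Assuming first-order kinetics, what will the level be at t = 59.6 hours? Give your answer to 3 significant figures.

11.2 MBq

Over Δt = 41.4 − 11.8 = 29.6 hours, the level fell by a factor of 2780/91.5 ≈ 30.383.
n = log₂(30.383) ≈ 4.9252 half-lives, so t½ = 29.6/4.9252 ≈ 6.0099 hours.
From t = 41.4 to t = 59.6: 91.5 × (1/2)^((59.6−41.4)/6.0099) ≈ 11.215 MBq.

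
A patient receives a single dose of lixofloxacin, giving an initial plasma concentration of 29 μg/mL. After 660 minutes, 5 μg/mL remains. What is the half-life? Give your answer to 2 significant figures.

260 minutes

A/A₀ = 5/29 ≈ 0.17241.
n = log₂(5.8) ≈ 2.5361 half-lives elapsed in 660 minutes.
t½ = 660/2.5361 ≈ 260.25 minutes.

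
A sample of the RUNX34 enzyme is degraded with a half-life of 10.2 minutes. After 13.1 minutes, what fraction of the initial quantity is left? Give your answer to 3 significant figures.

0.411

n = 13.1/10.2 ≈ 1.2843 half-lives.
Fraction remaining = (1/2)^1.2843 ≈ 0.41057.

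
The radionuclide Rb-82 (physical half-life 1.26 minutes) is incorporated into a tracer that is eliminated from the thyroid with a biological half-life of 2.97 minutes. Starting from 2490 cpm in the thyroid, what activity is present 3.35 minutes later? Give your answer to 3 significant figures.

180 cpm

1/t_eff = 1/t_phys + 1/t_biol = 1/1.26 + 1/2.97 = 1.1304 per minute.
t_eff = 1.26 × 2.97 / (1.26 + 2.97) ≈ 0.88468 minutes.
Remaining = 2490 × (1/2)^(3.35/0.88468) = 2490 × (1/2)^3.7867 ≈ 180.42 cpm.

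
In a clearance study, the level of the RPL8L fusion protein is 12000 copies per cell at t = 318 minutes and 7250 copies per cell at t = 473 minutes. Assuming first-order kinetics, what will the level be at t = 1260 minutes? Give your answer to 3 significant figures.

561 copies per cell

Over Δt = 473 − 318 = 155 minutes, the level fell by a factor of 12000/7250 ≈ 1.6552.
n = log₂(1.6552) ≈ 0.72698 half-lives, so t½ = 155/0.72698 ≈ 213.21 minutes.
From t = 473 to t = 1260: 7250 × (1/2)^((1260−473)/213.21) ≈ 561.28 copies per cell.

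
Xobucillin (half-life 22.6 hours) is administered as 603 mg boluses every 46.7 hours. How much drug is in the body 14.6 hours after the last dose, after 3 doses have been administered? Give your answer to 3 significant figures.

The 3 doses were given 108, 61.3, 14.6 hours ago.
Total = 603·(1/2)^(108/22.6) + 603·(1/2)^(61.3/22.6) + 603·(1/2)^(14.6/22.6)
      = 21.967 + 92.004 + 385.34 ≈ 499.31 mg.

499 mg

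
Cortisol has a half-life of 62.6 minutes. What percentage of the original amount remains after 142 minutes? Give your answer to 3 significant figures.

n = 142/62.6 ≈ 2.2684 half-lives.
Fraction remaining = (1/2)^2.2684 ≈ 0.20756, i.e. 20.756%.

20.8%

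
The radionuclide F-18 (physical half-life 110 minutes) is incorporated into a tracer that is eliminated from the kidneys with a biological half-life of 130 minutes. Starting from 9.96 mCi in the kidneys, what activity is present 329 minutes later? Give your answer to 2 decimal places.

0.22 mCi

1/t_eff = 1/t_phys + 1/t_biol = 1/110 + 1/130 = 0.016783 per minute.
t_eff = 110 × 130 / (110 + 130) ≈ 59.583 minutes.
Remaining = 9.96 × (1/2)^(329/59.583) = 9.96 × (1/2)^5.5217 ≈ 0.2168 mCi.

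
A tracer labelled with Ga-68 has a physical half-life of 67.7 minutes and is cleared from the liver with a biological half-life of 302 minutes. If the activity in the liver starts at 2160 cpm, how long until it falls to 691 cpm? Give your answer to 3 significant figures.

1/t_eff = 1/t_phys + 1/t_biol = 1/67.7 + 1/302 = 0.018082 per minute.
t_eff = 67.7 × 302 / (67.7 + 302) ≈ 55.303 minutes.
n = log₂(2160/691) ≈ 1.6443; t = 1.6443 × 55.303 ≈ 90.933 minutes.

90.9 minutes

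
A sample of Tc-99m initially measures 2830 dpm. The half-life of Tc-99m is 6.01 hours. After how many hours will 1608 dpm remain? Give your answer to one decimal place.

Fraction remaining = 1608/2830 ≈ 0.5682.
n = log₂(2830/1608) = ln(1.76)/ln 2 ≈ 0.81553 half-lives.
t = n × t½ = 0.81553 × 6.01 ≈ 4.9014 hours.

4.9 hours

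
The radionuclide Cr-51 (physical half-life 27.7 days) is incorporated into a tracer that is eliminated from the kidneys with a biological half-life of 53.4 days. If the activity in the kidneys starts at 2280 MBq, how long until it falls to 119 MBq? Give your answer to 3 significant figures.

1/t_eff = 1/t_phys + 1/t_biol = 1/27.7 + 1/53.4 = 0.054828 per day.
t_eff = 27.7 × 53.4 / (27.7 + 53.4) ≈ 18.239 days.
n = log₂(2280/119) ≈ 4.26; t = 4.26 × 18.239 ≈ 77.698 days.

77.7 days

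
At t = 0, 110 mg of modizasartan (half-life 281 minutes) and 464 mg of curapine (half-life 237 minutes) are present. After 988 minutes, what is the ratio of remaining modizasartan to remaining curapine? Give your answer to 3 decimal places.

0.373

modizasartan: 110 × (1/2)^(988/281) = 110 × (1/2)^3.516 ≈ 9.6154 mg.
curapine: 464 × (1/2)^(988/237) = 464 × (1/2)^4.1688 ≈ 25.798 mg.
Ratio ≈ 9.6154 / 25.798 ≈ 0.37271.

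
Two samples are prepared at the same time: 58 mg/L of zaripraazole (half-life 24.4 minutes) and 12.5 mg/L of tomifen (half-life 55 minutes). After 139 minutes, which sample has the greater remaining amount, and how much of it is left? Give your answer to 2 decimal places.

zaripraazole: 58 × (1/2)^5.6967 ≈ 1.1183 mg/L.
tomifen: 12.5 × (1/2)^2.5273 ≈ 2.1683 mg/L.
Tomifen has more remaining, at ≈ 2.1683 mg/L.

tomifen, 2.17 mg/L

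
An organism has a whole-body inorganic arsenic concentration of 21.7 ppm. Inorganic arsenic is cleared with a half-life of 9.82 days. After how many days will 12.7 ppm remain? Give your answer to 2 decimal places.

7.59 days

Fraction remaining = 12.7/21.7 ≈ 0.58525.
n = log₂(21.7/12.7) = ln(1.7087)/ln 2 ≈ 0.77287 half-lives.
t = n × t½ = 0.77287 × 9.82 ≈ 7.5895 days.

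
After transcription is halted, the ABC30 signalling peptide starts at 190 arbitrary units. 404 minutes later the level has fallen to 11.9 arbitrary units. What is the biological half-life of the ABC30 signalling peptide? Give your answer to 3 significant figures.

A/A₀ = 11.9/190 ≈ 0.062632.
n = log₂(15.966) ≈ 3.997 half-lives elapsed in 404 minutes.
t½ = 404/3.997 ≈ 101.08 minutes.

101 minutes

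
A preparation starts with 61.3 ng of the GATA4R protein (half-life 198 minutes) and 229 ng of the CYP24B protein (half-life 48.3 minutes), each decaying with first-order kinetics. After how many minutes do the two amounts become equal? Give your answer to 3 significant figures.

121 minutes

Set 61.3·(1/2)^(t/198) = 229·(1/2)^(t/48.3).
Taking log₂: log₂(61.3/229) = t·(1/198 − 1/48.3).
log₂(0.26769) = -1.9014; 1/198 − 1/48.3 = -0.015653.
t = -1.9014 / -0.015653 ≈ 121.47 minutes.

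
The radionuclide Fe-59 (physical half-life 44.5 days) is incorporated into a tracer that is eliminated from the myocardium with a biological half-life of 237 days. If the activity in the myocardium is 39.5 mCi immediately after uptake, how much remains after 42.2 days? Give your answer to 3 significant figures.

18.1 mCi

1/t_eff = 1/t_phys + 1/t_biol = 1/44.5 + 1/237 = 0.026691 per day.
t_eff = 44.5 × 237 / (44.5 + 237) ≈ 37.465 days.
Remaining = 39.5 × (1/2)^(42.2/37.465) = 39.5 × (1/2)^1.1264 ≈ 18.094 mCi.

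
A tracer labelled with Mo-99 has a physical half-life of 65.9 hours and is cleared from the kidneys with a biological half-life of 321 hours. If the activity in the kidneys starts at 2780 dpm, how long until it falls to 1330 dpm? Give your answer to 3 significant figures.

1/t_eff = 1/t_phys + 1/t_biol = 1/65.9 + 1/321 = 0.01829 per hour.
t_eff = 65.9 × 321 / (65.9 + 321) ≈ 54.675 hours.
n = log₂(2780/1330) ≈ 1.0637; t = 1.0637 × 54.675 ≈ 58.156 hours.

58.2 hours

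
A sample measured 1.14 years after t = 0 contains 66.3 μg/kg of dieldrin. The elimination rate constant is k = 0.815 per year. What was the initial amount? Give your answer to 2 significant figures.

t½ = ln 2 / k = 0.69315 / 0.815 ≈ 0.85049 years.
Number of half-lives elapsed: n = 1.14/0.85049 ≈ 1.3404.
A₀ = A × 2^n = 66.3 × 2^1.3404 = 66.3 × 2.5322 ≈ 167.89 μg/kg.

170 μg/kg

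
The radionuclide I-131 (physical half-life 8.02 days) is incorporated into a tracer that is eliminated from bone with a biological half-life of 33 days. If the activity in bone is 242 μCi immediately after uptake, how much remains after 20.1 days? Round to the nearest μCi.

28 μCi

1/t_eff = 1/t_phys + 1/t_biol = 1/8.02 + 1/33 = 0.15499 per day.
t_eff = 8.02 × 33 / (8.02 + 33) ≈ 6.452 days.
Remaining = 242 × (1/2)^(20.1/6.452) = 242 × (1/2)^3.1153 ≈ 27.926 μCi.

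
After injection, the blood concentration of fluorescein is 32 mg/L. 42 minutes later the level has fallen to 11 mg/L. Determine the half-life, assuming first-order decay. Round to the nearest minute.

27 minutes

A/A₀ = 11/32 ≈ 0.34375.
n = log₂(2.9091) ≈ 1.5406 half-lives elapsed in 42 minutes.
t½ = 42/1.5406 ≈ 27.263 minutes.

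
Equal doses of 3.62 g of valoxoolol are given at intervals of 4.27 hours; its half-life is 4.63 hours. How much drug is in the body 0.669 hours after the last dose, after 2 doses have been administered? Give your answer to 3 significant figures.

The 2 doses were given 4.939, 0.669 hours ago.
Total = 3.62·(1/2)^(4.939/4.63) + 3.62·(1/2)^(0.669/4.63)
      = 1.7282 + 3.275 ≈ 5.0032 g.

5.00 g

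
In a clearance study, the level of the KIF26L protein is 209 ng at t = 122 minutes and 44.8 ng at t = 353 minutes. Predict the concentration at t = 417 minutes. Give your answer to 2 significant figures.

29 ng

Over Δt = 353 − 122 = 231 minutes, the level fell by a factor of 209/44.8 ≈ 4.6652.
n = log₂(4.6652) ≈ 2.2219 half-lives, so t½ = 231/2.2219 ≈ 103.96 minutes.
From t = 353 to t = 417: 44.8 × (1/2)^((417−353)/103.96) ≈ 29.239 ng.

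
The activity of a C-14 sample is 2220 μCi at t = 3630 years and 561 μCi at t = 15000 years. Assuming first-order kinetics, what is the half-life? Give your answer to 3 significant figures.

5730 years

Over Δt = 15000 − 3630 = 11370 years, the level fell by a factor of 2220/561 ≈ 3.9572.
n = log₂(3.9572) ≈ 1.9845 half-lives, so t½ = 11370/1.9845 ≈ 5729.4 years.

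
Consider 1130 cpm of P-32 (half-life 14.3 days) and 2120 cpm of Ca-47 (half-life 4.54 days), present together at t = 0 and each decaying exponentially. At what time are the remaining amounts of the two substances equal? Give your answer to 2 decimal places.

6.04 days

Set 1130·(1/2)^(t/14.3) = 2120·(1/2)^(t/4.54).
Taking log₂: log₂(1130/2120) = t·(1/14.3 − 1/4.54).
log₂(0.53302) = -0.90774; 1/14.3 − 1/4.54 = -0.15033.
t = -0.90774 / -0.15033 ≈ 6.0382 days.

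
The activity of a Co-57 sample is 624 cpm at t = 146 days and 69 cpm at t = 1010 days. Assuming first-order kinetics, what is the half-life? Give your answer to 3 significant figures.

272 days

Over Δt = 1010 − 146 = 864 days, the level fell by a factor of 624/69 ≈ 9.0435.
n = log₂(9.0435) ≈ 3.1769 half-lives, so t½ = 864/3.1769 ≈ 271.97 days.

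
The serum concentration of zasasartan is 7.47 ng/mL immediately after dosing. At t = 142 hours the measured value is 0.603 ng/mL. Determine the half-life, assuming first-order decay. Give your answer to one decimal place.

39.1 hours

A/A₀ = 0.603/7.47 ≈ 0.080723.
n = log₂(12.388) ≈ 3.6309 half-lives elapsed in 142 hours.
t½ = 142/3.6309 ≈ 39.109 hours.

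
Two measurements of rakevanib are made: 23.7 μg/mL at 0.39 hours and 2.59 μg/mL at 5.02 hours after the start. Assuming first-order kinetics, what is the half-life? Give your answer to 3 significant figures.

Over Δt = 5.02 − 0.39 = 4.63 hours, the level fell by a factor of 23.7/2.59 ≈ 9.1506.
n = log₂(9.1506) ≈ 3.1939 half-lives, so t½ = 4.63/3.1939 ≈ 1.4497 hours.

1.45 hours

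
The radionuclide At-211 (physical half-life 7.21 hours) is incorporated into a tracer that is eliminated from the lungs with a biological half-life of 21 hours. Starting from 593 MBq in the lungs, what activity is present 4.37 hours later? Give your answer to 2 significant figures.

1/t_eff = 1/t_phys + 1/t_biol = 1/7.21 + 1/21 = 0.18632 per hour.
t_eff = 7.21 × 21 / (7.21 + 21) ≈ 5.3672 hours.
Remaining = 593 × (1/2)^(4.37/5.3672) = 593 × (1/2)^0.8142 ≈ 337.25 MBq.

340 MBq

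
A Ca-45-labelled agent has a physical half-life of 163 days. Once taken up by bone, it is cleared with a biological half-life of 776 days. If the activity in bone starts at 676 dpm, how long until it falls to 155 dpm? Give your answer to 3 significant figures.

1/t_eff = 1/t_phys + 1/t_biol = 1/163 + 1/776 = 0.0074236 per day.
t_eff = 163 × 776 / (163 + 776) ≈ 134.71 days.
n = log₂(676/155) ≈ 2.1248; t = 2.1248 × 134.71 ≈ 286.22 days.

286 days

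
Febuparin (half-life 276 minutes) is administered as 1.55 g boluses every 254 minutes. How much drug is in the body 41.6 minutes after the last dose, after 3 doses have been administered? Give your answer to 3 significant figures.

The 3 doses were given 549.6, 295.6, 41.6 minutes ago.
Total = 1.55·(1/2)^(549.6/276) + 1.55·(1/2)^(295.6/276) + 1.55·(1/2)^(41.6/276)
      = 0.38984 + 0.73778 + 1.3962 ≈ 2.5239 g.

2.52 g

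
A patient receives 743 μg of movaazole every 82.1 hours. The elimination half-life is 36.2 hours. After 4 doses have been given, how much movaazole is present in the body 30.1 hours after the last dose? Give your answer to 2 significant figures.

530 μg

The 4 doses were given 276.4, 194.3, 112.2, 30.1 hours ago.
Total = 743·(1/2)^(276.4/36.2) + 743·(1/2)^(194.3/36.2) + 743·(1/2)^(112.2/36.2) + 743·(1/2)^(30.1/36.2)
      = 3.7369 + 17.999 + 86.689 + 417.53 ≈ 525.95 μg.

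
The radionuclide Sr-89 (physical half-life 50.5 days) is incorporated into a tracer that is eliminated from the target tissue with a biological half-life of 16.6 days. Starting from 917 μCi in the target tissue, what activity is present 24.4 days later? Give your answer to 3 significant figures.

1/t_eff = 1/t_phys + 1/t_biol = 1/50.5 + 1/16.6 = 0.080043 per day.
t_eff = 50.5 × 16.6 / (50.5 + 16.6) ≈ 12.493 days.
Remaining = 917 × (1/2)^(24.4/12.493) = 917 × (1/2)^1.953 ≈ 236.83 μCi.

237 μCi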